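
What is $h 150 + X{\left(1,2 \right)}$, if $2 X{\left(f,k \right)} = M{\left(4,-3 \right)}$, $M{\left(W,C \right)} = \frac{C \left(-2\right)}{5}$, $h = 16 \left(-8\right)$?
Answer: $- \frac{95997}{5} \approx -19199.0$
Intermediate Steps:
$h = -128$
$M{\left(W,C \right)} = - \frac{2 C}{5}$ ($M{\left(W,C \right)} = - 2 C \frac{1}{5} = - \frac{2 C}{5}$)
$X{\left(f,k \right)} = \frac{3}{5}$ ($X{\left(f,k \right)} = \frac{\left(- \frac{2}{5}\right) \left(-3\right)}{2} = \frac{1}{2} \cdot \frac{6}{5} = \frac{3}{5}$)
$h 150 + X{\left(1,2 \right)} = \left(-128\right) 150 + \frac{3}{5} = -19200 + \frac{3}{5} = - \frac{95997}{5}$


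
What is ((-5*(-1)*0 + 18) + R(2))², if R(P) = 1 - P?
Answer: 289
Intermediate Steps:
((-5*(-1)*0 + 18) + R(2))² = ((-5*(-1)*0 + 18) + (1 - 1*2))² = ((5*0 + 18) + (1 - 2))² = ((0 + 18) - 1)² = (18 - 1)² = 17² = 289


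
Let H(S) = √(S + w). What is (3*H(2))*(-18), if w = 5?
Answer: -54*√7 ≈ -142.87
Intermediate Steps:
H(S) = √(5 + S) (H(S) = √(S + 5) = √(5 + S))
(3*H(2))*(-18) = (3*√(5 + 2))*(-18) = (3*√7)*(-18) = -54*√7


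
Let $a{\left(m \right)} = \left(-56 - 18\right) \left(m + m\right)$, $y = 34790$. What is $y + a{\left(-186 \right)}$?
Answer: $62318$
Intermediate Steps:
$a{\left(m \right)} = - 148 m$ ($a{\left(m \right)} = - 74 \cdot 2 m = - 148 m$)
$y + a{\left(-186 \right)} = 34790 - -27528 = 34790 + 27528 = 62318$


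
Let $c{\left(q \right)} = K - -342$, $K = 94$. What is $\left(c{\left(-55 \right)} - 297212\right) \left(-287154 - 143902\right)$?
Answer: $127927075456$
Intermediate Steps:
$c{\left(q \right)} = 436$ ($c{\left(q \right)} = 94 - -342 = 94 + 342 = 436$)
$\left(c{\left(-55 \right)} - 297212\right) \left(-287154 - 143902\right) = \left(436 - 297212\right) \left(-287154 - 143902\right) = \left(-296776\right) \left(-431056\right) = 127927075456$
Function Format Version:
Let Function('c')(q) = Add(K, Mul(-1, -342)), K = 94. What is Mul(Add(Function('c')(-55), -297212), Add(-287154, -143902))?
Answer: 127927075456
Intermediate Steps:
Function('c')(q) = 436 (Function('c')(q) = Add(94, Mul(-1, -342)) = Add(94, 342) = 436)
Mul(Add(Function('c')(-55), -297212), Add(-287154, -143902)) = Mul(Add(436, -297212), Add(-287154, -143902)) = Mul(-296776, -431056) = 127927075456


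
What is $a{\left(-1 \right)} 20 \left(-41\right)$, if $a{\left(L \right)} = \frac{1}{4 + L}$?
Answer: $- \frac{820}{3} \approx -273.33$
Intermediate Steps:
$a{\left(-1 \right)} 20 \left(-41\right) = \frac{1}{4 - 1} \cdot 20 \left(-41\right) = \frac{1}{3} \cdot 20 \left(-41\right) = \frac{20}{3} \left(-41\right) = - \frac{820}{3}$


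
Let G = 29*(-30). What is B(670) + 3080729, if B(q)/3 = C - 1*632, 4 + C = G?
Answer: 3076211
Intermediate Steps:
G = -870
C = -874 (C = -4 - 870 = -874)
B(q) = -4518 (B(q) = 3*(-874 - 1*632) = 3*(-874 - 632) = 3*(-1506) = -4518)
B(670) + 3080729 = -4518 + 3080729 = 3076211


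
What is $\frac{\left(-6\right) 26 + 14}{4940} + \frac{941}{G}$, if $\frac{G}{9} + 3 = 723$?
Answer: $\frac{186419}{1600560} \approx 0.11647$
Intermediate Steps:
$G = 6480$ ($G = -27 + 9 \cdot 723 = -27 + 6507 = 6480$)
$\frac{\left(-6\right) 26 + 14}{4940} + \frac{941}{G} = \frac{\left(-6\right) 26 + 14}{4940} + \frac{941}{6480} = \left(-156 + 14\right) \frac{1}{4940} + 941 \cdot \frac{1}{6480} = \left(-142\right) \frac{1}{4940} + \frac{941}{6480} = - \frac{71}{2470} + \frac{941}{6480} = \frac{186419}{1600560}$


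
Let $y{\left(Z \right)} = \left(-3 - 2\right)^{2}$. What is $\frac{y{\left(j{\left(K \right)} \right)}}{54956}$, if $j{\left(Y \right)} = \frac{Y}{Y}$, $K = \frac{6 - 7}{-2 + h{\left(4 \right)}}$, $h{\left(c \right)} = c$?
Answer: $\frac{25}{54956} \approx 0.00045491$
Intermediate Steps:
$K = - \frac{1}{2}$ ($K = \frac{6 - 7}{-2 + 4} = - \frac{1}{2} \approx -0.5$)
$j{\left(Y \right)} = 1$
$y{\left(Z \right)} = 25$ ($y{\left(Z \right)} = \left(-5\right)^{2} = 25$)
$\frac{y{\left(j{\left(K \right)} \right)}}{54956} = \frac{25}{54956}$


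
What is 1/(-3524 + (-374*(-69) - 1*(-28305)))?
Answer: 1/50587 ≈ 1.9768e-5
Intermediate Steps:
1/(-3524 + (-374*(-69) - 1*(-28305))) = 1/(-3524 + (25806 + 28305)) = 1/(-3524 + 54111) = 1/50587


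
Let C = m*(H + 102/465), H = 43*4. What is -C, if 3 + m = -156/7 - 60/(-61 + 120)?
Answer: 289976922/64015 ≈ 4529.8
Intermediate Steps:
m = -10863/413 (m = -3 + (-156/7 - 60/(-61 + 120)) = -3 + (-156*⅐ - 60/59) = -3 + (-156/7 - 60*1/59) = -3 + (-156/7 - 60/59) = -3 - 9624/413 = -10863/413 ≈ -26.303)
H = 172
C = -289976922/64015 (C = -10863*(172 + 102/465)/413 = -10863*(172 + 102*(1/465))/413 = -10863*(172 + 34/155)/413 = -10863/413*26694/155 = -289976922/64015 ≈ -4529.8)
-C = -1*(-289976922/64015) = 289976922/64015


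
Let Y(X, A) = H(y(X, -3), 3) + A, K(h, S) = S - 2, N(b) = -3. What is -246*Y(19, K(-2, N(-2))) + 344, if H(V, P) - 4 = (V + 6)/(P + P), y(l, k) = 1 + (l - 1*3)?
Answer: -353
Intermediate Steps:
y(l, k) = -2 + l (y(l, k) = 1 + (l - 3) = 1 + (-3 + l) = -2 + l)
K(h, S) = -2 + S
H(V, P) = 4 + (6 + V)/(2*P) (H(V, P) = 4 + (V + 6)/(P + P) = 4 + (6 + V)/((2*P)) = 4 + (6 + V)*(1/(2*P)) = 4 + (6 + V)/(2*P))
Y(X, A) = 14/3 + A + X/6 (Y(X, A) = (½)*(6 + (-2 + X) + 8*3)/3 + A = (½)*(⅓)*(6 + (-2 + X) + 24) + A = (½)*(⅓)*(28 + X) + A = (14/3 + X/6) + A = 14/3 + A + X/6)
-246*Y(19, K(-2, N(-2))) + 344 = -246*(14/3 + (-2 - 3) + (⅙)*19) + 344 = -246*(14/3 - 5 + 19/6) + 344 = -246*17/6 + 344 = -697 + 344 = -353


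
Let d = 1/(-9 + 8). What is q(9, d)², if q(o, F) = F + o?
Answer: 64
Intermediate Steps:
d = -1 (d = 1/(-1) = -1)
q(9, d)² = (-1 + 9)² = 8² = 64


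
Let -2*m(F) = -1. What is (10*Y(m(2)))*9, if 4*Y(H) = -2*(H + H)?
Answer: -45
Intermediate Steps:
m(F) = ½ (m(F) = -½*(-1) = ½)
Y(H) = -H (Y(H) = (-2*(H + H))/4 = (-4*H)/4 = -H)
(10*Y(m(2)))*9 = (10*(-1*½))*9 = (10*(-½))*9 = -5*9 = -45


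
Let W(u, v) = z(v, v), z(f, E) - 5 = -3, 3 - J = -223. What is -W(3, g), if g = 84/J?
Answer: -2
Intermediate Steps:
J = 226 (J = 3 - 1*(-223) = 3 + 223 = 226)
g = 42/113 (g = 84/226 = 84*(1/226) = 42/113 ≈ 0.37168)
z(f, E) = 2 (z(f, E) = 5 - 3 = 2)
W(u, v) = 2
-W(3, g) = -1*2 = -2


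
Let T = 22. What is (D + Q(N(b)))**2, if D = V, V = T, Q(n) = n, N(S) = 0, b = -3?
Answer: 484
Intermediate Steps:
V = 22
D = 22
(D + Q(N(b)))**2 = (22 + 0)**2 = 22**2 = 484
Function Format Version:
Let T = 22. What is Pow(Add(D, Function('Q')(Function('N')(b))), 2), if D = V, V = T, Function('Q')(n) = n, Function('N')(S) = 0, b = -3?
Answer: 484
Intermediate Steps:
V = 22
D = 22
Pow(Add(D, Function('Q')(Function('N')(b))), 2) = Pow(Add(22, 0), 2) = Pow(22, 2) = 484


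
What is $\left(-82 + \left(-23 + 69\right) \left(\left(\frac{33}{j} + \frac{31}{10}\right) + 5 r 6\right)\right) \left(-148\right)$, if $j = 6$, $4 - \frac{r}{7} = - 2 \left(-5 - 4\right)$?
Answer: $\frac{99845536}{5} \approx 1.9969 \cdot 10^{7}$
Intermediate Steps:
$r = -98$ ($r = 28 - 7 \left(- 2 \left(-5 - 4\right)\right) = 28 - 7 \left(\left(-2\right) \left(-9\right)\right) = 28 - 126 = -98$)
$\left(-82 + \left(-23 + 69\right) \left(\left(\frac{33}{j} + \frac{31}{10}\right) + 5 r 6\right)\right) \left(-148\right) = \left(-82 + \left(-23 + 69\right) \left(\left(\frac{33}{6} + \frac{31}{10}\right) + 5 \left(-98\right) 6\right)\right) \left(-148\right) = \left(-82 + 46 \left(\left(33 \cdot \frac{1}{6} + 31 \cdot \frac{1}{10}\right) - 2940\right)\right) \left(-148\right) = \left(-82 + 46 \left(\left(\frac{11}{2} + \frac{31}{10}\right) - 2940\right)\right) \left(-148\right) = \left(-82 + 46 \left(\frac{43}{5} - 2940\right)\right) \left(-148\right) = \left(-82 + 46 \left(- \frac{14657}{5}\right)\right) \left(-148\right) = \left(-82 - \frac{674222}{5}\right) \left(-148\right) = \left(- \frac{674632}{5}\right) \left(-148\right) = \frac{99845536}{5}$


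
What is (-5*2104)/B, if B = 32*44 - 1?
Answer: -10520/1407 ≈ -7.4769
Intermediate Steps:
B = 1407 (B = 1408 - 1 = 1407)
(-5*2104)/B = -5*2104/1407 = -10520*1/1407 = -10520/1407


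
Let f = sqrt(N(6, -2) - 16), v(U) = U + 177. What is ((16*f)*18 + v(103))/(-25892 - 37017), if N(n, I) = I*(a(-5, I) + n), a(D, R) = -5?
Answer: -40/8987 - 864*I*sqrt(2)/62909 ≈ -0.0044509 - 0.019423*I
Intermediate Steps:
N(n, I) = I*(-5 + n)
v(U) = 177 + U
f = 3*I*sqrt(2) (f = sqrt(-2*(-5 + 6) - 16) = sqrt(-2*1 - 16) = sqrt(-2 - 16) = sqrt(-18) = 3*I*sqrt(2) ≈ 4.2426*I)
((16*f)*18 + v(103))/(-25892 - 37017) = ((16*(3*I*sqrt(2)))*18 + (177 + 103))/(-25892 - 37017) = ((48*I*sqrt(2))*18 + 280)/(-62909) = (864*I*sqrt(2) + 280)*(-1/62909) = (280 + 864*I*sqrt(2))*(-1/62909) = -40/8987 - 864*I*sqrt(2)/62909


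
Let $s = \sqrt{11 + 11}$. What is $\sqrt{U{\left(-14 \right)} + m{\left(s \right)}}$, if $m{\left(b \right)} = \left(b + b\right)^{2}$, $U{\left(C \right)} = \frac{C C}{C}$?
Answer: $\sqrt{74} \approx 8.6023$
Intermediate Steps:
$s = \sqrt{22} \approx 4.6904$
$U{\left(C \right)} = C$ ($U{\left(C \right)} = \frac{C^{2}}{C} = C$)
$m{\left(b \right)} = 4 b^{2}$ ($m{\left(b \right)} = \left(2 b\right)^{2} = 4 b^{2}$)
$\sqrt{U{\left(-14 \right)} + m{\left(s \right)}} = \sqrt{-14 + 4 \left(\sqrt{22}\right)^{2}} = \sqrt{-14 + 4 \cdot 22} = \sqrt{-14 + 88} = \sqrt{74}$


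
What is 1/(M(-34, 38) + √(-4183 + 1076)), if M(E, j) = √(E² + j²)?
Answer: 1/(10*√26 + I*√3107) ≈ 0.0089347 - 0.009767*I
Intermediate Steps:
1/(M(-34, 38) + √(-4183 + 1076)) = 1/(√((-34)² + 38²) + √(-4183 + 1076)) = 1/(√(1156 + 1444) + √(-3107)) = 1/(√2600 + I*√3107) = 1/(10*√26 + I*√3107)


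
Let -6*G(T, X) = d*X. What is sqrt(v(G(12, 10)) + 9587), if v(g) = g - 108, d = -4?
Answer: sqrt(85371)/3 ≈ 97.394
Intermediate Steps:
G(T, X) = 2*X/3 (G(T, X) = -(-2)*X/3 = 2*X/3)
v(g) = -108 + g
sqrt(v(G(12, 10)) + 9587) = sqrt((-108 + (2/3)*10) + 9587) = sqrt((-108 + 20/3) + 9587) = sqrt(-304/3 + 9587) = sqrt(28457/3) = sqrt(85371)/3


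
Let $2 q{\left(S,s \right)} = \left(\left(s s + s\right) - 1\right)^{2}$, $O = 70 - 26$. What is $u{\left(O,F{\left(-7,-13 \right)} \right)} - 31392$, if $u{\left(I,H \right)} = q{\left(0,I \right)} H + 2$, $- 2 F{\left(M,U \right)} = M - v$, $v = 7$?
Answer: $\frac{27352307}{2} \approx 1.3676 \cdot 10^{7}$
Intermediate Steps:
$O = 44$ ($O = 70 - 26 = 44$)
$q{\left(S,s \right)} = \frac{\left(-1 + s + s^{2}\right)^{2}}{2}$ ($q{\left(S,s \right)} = \frac{\left(\left(s s + s\right) - 1\right)^{2}}{2} = \frac{\left(\left(s^{2} + s\right) - 1\right)^{2}}{2} = \frac{\left(\left(s + s^{2}\right) - 1\right)^{2}}{2} = \frac{\left(-1 + s + s^{2}\right)^{2}}{2}$)
$F{\left(M,U \right)} = \frac{7}{2} - \frac{M}{2}$ ($F{\left(M,U \right)} = - \frac{M - 7}{2} = - \frac{-7 + M}{2} = \frac{7}{2} - \frac{M}{2}$)
$u{\left(I,H \right)} = 2 + \frac{H \left(-1 + I + I^{2}\right)^{2}}{2}$ ($u{\left(I,H \right)} = \frac{\left(-1 + I + I^{2}\right)^{2}}{2} H + 2 = \frac{H \left(-1 + I + I^{2}\right)^{2}}{2} + 2 = 2 + \frac{H \left(-1 + I + I^{2}\right)^{2}}{2}$)
$u{\left(O,F{\left(-7,-13 \right)} \right)} - 31392 = \left(2 + \frac{\left(\frac{7}{2} - - \frac{7}{2}\right) \left(-1 + 44 + 44^{2}\right)^{2}}{2}\right) - 31392 = \left(2 + \frac{\left(\frac{7}{2} + \frac{7}{2}\right) \left(-1 + 44 + 1936\right)^{2}}{2}\right) - 31392 = \left(2 + \frac{1}{2} \cdot 7 \cdot 1979^{2}\right) - 31392 = \left(2 + \frac{1}{2} \cdot 7 \cdot 3916441\right) - 31392 = \left(2 + \frac{27415087}{2}\right) - 31392 = \frac{27415091}{2} - 31392 = \frac{27352307}{2}$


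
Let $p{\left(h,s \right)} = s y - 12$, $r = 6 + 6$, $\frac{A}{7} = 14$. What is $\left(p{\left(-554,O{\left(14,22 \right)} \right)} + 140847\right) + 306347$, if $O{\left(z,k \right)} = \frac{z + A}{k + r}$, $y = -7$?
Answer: $\frac{7601702}{17} \approx 4.4716 \cdot 10^{5}$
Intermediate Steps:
$A = 98$ ($A = 7 \cdot 14 = 98$)
$r = 12$
$O{\left(z,k \right)} = \frac{98 + z}{12 + k}$ ($O{\left(z,k \right)} = \frac{z + 98}{k + 12} = \frac{98 + z}{12 + k}$)
$p{\left(h,s \right)} = -12 - 7 s$ ($p{\left(h,s \right)} = s \left(-7\right) - 12 = - 7 s - 12 = -12 - 7 s$)
$\left(p{\left(-554,O{\left(14,22 \right)} \right)} + 140847\right) + 306347 = \left(\left(-12 - 7 \frac{98 + 14}{12 + 22}\right) + 140847\right) + 306347 = \left(\left(-12 - 7 \cdot \frac{1}{34} \cdot 112\right) + 140847\right) + 306347 = \left(\left(-12 - \frac{392}{17}\right) + 140847\right) + 306347 = \left(- \frac{596}{17} + 140847\right) + 306347 = \frac{2393803}{17} + 306347 = \frac{7601702}{17}$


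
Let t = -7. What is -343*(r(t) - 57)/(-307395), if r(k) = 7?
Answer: -3430/61479 ≈ -0.055791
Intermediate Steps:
-343*(r(t) - 57)/(-307395) = -343*(7 - 57)/(-307395) = -343*(-50)*(-1/307395) = 17150*(-1/307395) = -3430/61479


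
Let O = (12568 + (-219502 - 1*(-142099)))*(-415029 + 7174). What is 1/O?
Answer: 1/26443278925 ≈ 3.7817e-11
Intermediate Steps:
O = 26443278925 (O = (12568 + (-219502 + 142099))*(-407855) = (12568 - 77403)*(-407855) = -64835*(-407855) = 26443278925)
1/O = 1/26443278925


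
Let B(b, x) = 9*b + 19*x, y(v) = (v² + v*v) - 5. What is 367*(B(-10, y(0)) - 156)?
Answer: -125147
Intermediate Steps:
y(v) = -5 + 2*v² (y(v) = (v² + v²) - 5 = 2*v² - 5 = -5 + 2*v²)
367*(B(-10, y(0)) - 156) = 367*((9*(-10) + 19*(-5 + 2*0²)) - 156) = 367*((-90 + 19*(-5 + 2*0)) - 156) = 367*((-90 + 19*(-5 + 0)) - 156) = 367*((-90 + 19*(-5)) - 156) = 367*((-90 - 95) - 156) = 367*(-185 - 156) = 367*(-341) = -125147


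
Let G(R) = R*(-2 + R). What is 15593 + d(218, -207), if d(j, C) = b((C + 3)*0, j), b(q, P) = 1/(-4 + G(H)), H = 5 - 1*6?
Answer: 15592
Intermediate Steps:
H = -1 (H = 5 - 6 = -1)
b(q, P) = -1 (b(q, P) = 1/(-4 - (-2 - 1)) = 1/(-4 - 1*(-3)) = 1/(-4 + 3) = 1/(-1) = -1)
d(j, C) = -1
15593 + d(218, -207) = 15593 - 1 = 15592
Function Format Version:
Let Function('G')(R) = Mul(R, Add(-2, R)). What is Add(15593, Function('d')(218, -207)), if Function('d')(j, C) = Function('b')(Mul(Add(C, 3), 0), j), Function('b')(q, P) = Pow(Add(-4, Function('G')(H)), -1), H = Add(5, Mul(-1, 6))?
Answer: 15592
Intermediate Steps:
H = -1 (H = Add(5, -6) = -1)
Function('b')(q, P) = -1 (Function('b')(q, P) = Pow(Add(-4, Mul(-1, Add(-2, -1))), -1) = Pow(Add(-4, Mul(-1, -3)), -1) = Pow(Add(-4, 3), -1) = Pow(-1, -1) = -1)
Function('d')(j, C) = -1
Add(15593, Function('d')(218, -207)) = Add(15593, -1) = 15592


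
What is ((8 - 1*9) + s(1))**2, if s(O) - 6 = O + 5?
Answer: 121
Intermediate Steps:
s(O) = 11 + O (s(O) = 6 + (O + 5) = 6 + (5 + O) = 11 + O)
((8 - 1*9) + s(1))**2 = ((8 - 1*9) + (11 + 1))**2 = ((8 - 9) + 12)**2 = (-1 + 12)**2 = 11**2 = 121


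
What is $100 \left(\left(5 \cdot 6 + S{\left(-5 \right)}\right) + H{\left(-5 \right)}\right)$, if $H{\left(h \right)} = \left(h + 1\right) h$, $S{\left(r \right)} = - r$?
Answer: $5500$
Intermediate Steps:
$H{\left(h \right)} = h \left(1 + h\right)$ ($H{\left(h \right)} = \left(1 + h\right) h = h \left(1 + h\right)$)
$100 \left(\left(5 \cdot 6 + S{\left(-5 \right)}\right) + H{\left(-5 \right)}\right) = 100 \left(\left(5 \cdot 6 - -5\right) - 5 \left(1 - 5\right)\right) = 100 \left(\left(30 + 5\right) - -20\right) = 100 \left(35 + 20\right) = 100 \cdot 55 = 5500$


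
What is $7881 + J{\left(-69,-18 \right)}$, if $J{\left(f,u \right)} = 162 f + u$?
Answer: $-3315$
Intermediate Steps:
$J{\left(f,u \right)} = u + 162 f$
$7881 + J{\left(-69,-18 \right)} = 7881 + \left(-18 + 162 \left(-69\right)\right) = 7881 - 11196 = -3315$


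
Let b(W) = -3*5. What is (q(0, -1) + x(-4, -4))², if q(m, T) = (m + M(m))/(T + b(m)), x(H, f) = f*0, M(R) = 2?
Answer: 1/64 ≈ 0.015625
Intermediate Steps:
x(H, f) = 0
b(W) = -15
q(m, T) = (2 + m)/(-15 + T) (q(m, T) = (m + 2)/(T - 15) = (2 + m)/(-15 + T))
(q(0, -1) + x(-4, -4))² = ((2 + 0)/(-15 - 1) + 0)² = (2/(-16) + 0)² = (-1/16*2 + 0)² = (-⅛ + 0)² = (-⅛)² = 1/64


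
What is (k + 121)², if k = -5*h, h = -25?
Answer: 60516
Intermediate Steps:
k = 125 (k = -5*(-25) = 125)
(k + 121)² = (125 + 121)² = 246² = 60516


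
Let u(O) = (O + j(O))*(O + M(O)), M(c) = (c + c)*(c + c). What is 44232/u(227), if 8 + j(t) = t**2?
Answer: 3686/889819797 ≈ 4.1424e-6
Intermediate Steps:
M(c) = 4*c**2 (M(c) = (2*c)*(2*c) = 4*c**2)
j(t) = -8 + t**2
u(O) = (O + 4*O**2)*(-8 + O + O**2) (u(O) = (O + (-8 + O**2))*(O + 4*O**2) = (-8 + O + O**2)*(O + 4*O**2) = (O + 4*O**2)*(-8 + O + O**2))
44232/u(227) = 44232/((227*(-8 - 31*227 + 4*227**3 + 5*227**2))) = 44232/((227*(-8 - 7037 + 4*11697083 + 5*51529))) = 44232/((227*(-8 - 7037 + 46788332 + 257645))) = 44232/((227*47038932)) = 44232/10677837564 = 44232*(1/10677837564) = 3686/889819797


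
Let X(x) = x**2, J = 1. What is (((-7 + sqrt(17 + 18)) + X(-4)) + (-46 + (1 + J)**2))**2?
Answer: (-33 + sqrt(35))**2 ≈ 733.54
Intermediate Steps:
(((-7 + sqrt(17 + 18)) + X(-4)) + (-46 + (1 + J)**2))**2 = (((-7 + sqrt(17 + 18)) + (-4)**2) + (-46 + (1 + 1)**2))**2 = (((-7 + sqrt(35)) + 16) + (-46 + 2**2))**2 = ((9 + sqrt(35)) + (-46 + 4))**2 = ((9 + sqrt(35)) - 42)**2 = (-33 + sqrt(35))**2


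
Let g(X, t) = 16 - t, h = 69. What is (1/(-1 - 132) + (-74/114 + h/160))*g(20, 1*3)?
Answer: -187057/63840 ≈ -2.9301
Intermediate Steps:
(1/(-1 - 132) + (-74/114 + h/160))*g(20, 1*3) = (1/(-1 - 132) + (-74/114 + 69/160))*(16 - 3) = (1/(-133) + (-74*1/114 + 69*(1/160)))*(16 - 1*3) = (-1/133 + (-37/57 + 69/160))*(16 - 3) = (-1/133 - 1987/9120)*13 = -14389/63840*13 = -187057/63840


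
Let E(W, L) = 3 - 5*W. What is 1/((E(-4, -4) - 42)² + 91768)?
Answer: 1/92129 ≈ 1.0854e-5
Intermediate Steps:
1/((E(-4, -4) - 42)² + 91768) = 1/(((3 - 5*(-4)) - 42)² + 91768) = 1/(((3 + 20) - 42)² + 91768) = 1/((23 - 42)² + 91768) = 1/((-19)² + 91768) = 1/(361 + 91768) = 1/92129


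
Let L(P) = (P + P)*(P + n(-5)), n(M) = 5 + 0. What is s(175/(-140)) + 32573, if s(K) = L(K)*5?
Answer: 260209/8 ≈ 32526.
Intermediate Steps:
n(M) = 5
L(P) = 2*P*(5 + P) (L(P) = (P + P)*(P + 5) = (2*P)*(5 + P) = 2*P*(5 + P))
s(K) = 10*K*(5 + K) (s(K) = (2*K*(5 + K))*5 = 10*K*(5 + K))
s(175/(-140)) + 32573 = 10*(175/(-140))*(5 + 175/(-140)) + 32573 = 10*(175*(-1/140))*(5 + 175*(-1/140)) + 32573 = 10*(-5/4)*(5 - 5/4) + 32573 = 10*(-5/4)*(15/4) + 32573 = -375/8 + 32573 = 260209/8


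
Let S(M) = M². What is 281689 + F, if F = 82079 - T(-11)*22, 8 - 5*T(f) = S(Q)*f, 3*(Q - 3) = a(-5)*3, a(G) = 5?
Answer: 1803176/5 ≈ 3.6064e+5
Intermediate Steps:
Q = 8 (Q = 3 + (5*3)/3 = 3 + (⅓)*15 = 3 + 5 = 8)
T(f) = 8/5 - 64*f/5 (T(f) = 8/5 - 8²*f/5 = 8/5 - 64*f/5)
F = 394731/5 (F = 82079 - (8/5 - 64/5*(-11))*22 = 82079 - (8/5 + 704/5)*22 = 82079 - 712*22/5 = 82079 - 1*15664/5 = 82079 - 15664/5 = 394731/5 ≈ 78946.)
281689 + F = 281689 + 394731/5 = 1803176/5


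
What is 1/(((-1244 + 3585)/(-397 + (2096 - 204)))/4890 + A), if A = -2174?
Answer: -7310550/15893133359 ≈ -0.00045998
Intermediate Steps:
1/(((-1244 + 3585)/(-397 + (2096 - 204)))/4890 + A) = 1/(((-1244 + 3585)/(-397 + (2096 - 204)))/4890 - 2174) = 1/((2341/(-397 + 1892))*(1/4890) - 2174) = 1/((2341/1495)*(1/4890) - 2174) = 1/(2341/7310550 - 2174) = 1/(-15893133359/7310550) = -7310550/15893133359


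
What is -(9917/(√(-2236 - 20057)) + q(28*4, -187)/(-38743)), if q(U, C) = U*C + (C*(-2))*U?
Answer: 1232/2279 + 9917*I*√2477/7431 ≈ 0.54059 + 66.42*I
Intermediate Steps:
q(U, C) = -C*U (q(U, C) = C*U + (-2*C)*U = C*U - 2*C*U = -C*U)
-(9917/(√(-2236 - 20057)) + q(28*4, -187)/(-38743)) = -(9917/(√(-2236 - 20057)) - 1*(-187)*28*4/(-38743)) = -(9917/(√(-22293)) - 1*(-187)*112*(-1/38743)) = -(9917/((3*I*√2477)) + 20944*(-1/38743)) = -(9917*(-I*√2477/7431) - 1232/2279) = -(-9917*I*√2477/7431 - 1232/2279) = -(-1232/2279 - 9917*I*√2477/7431) = 1232/2279 + 9917*I*√2477/7431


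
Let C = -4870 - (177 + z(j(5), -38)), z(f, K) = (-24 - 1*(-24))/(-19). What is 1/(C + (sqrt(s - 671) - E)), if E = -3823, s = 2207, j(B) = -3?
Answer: -51/62360 - sqrt(6)/93540 ≈ -0.00084402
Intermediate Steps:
z(f, K) = 0 (z(f, K) = (-24 + 24)*(-1/19) = 0*(-1/19) = 0)
C = -5047 (C = -4870 - (177 + 0) = -4870 - 1*177 = -4870 - 177 = -5047)
1/(C + (sqrt(s - 671) - E)) = 1/(-5047 + (sqrt(2207 - 671) - 1*(-3823))) = 1/(-5047 + (sqrt(1536) + 3823)) = 1/(-5047 + (16*sqrt(6) + 3823)) = 1/(-5047 + (3823 + 16*sqrt(6))) = 1/(-1224 + 16*sqrt(6))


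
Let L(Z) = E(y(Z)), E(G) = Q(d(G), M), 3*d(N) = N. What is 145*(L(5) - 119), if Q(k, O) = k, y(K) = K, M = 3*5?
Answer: -51040/3 ≈ -17013.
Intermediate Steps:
M = 15
d(N) = N/3
E(G) = G/3
L(Z) = Z/3
145*(L(5) - 119) = 145*((⅓)*5 - 119) = 145*(5/3 - 119) = 145*(-352/3) = -51040/3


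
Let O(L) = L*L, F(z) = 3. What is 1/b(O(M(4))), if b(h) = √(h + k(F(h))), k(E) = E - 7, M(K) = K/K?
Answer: -I*√3/3 ≈ -0.57735*I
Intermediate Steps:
M(K) = 1
k(E) = -7 + E
O(L) = L²
b(h) = √(-4 + h) (b(h) = √(h + (-7 + 3)) = √(h - 4) = √(-4 + h))
1/b(O(M(4))) = 1/(√(-4 + 1²)) = 1/(√(-4 + 1)) = 1/(√(-3)) = 1/(I*√3) = -I*√3/3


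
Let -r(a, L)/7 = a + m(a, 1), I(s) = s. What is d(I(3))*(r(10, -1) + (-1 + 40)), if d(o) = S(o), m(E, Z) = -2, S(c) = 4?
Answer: -68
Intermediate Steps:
d(o) = 4
r(a, L) = 14 - 7*a (r(a, L) = -7*(a - 2) = -7*(-2 + a) = 14 - 7*a)
d(I(3))*(r(10, -1) + (-1 + 40)) = 4*((14 - 7*10) + (-1 + 40)) = 4*((14 - 70) + 39) = 4*(-56 + 39) = 4*(-17) = -68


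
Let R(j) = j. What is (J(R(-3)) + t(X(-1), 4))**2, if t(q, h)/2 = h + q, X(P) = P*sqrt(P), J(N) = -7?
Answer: (1 - 2*I)**2 ≈ -3.0 - 4.0*I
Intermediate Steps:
X(P) = P**(3/2)
t(q, h) = 2*h + 2*q (t(q, h) = 2*(h + q) = 2*h + 2*q)
(J(R(-3)) + t(X(-1), 4))**2 = (-7 + (2*4 + 2*(-1)**(3/2)))**2 = (-7 + (8 + 2*(-I)))**2 = (-7 + (8 - 2*I))**2 = (1 - 2*I)**2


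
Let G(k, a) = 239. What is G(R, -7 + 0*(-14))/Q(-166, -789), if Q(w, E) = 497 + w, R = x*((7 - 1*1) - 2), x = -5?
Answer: 239/331 ≈ 0.72205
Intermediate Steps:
R = -20 (R = -5*((7 - 1*1) - 2) = -5*((7 - 1) - 2) = -5*(6 - 2) = -5*4 = -20)
G(R, -7 + 0*(-14))/Q(-166, -789) = 239/(497 - 166) = 239/331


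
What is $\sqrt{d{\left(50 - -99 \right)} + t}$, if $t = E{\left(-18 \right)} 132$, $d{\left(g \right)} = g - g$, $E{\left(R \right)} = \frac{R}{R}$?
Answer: $2 \sqrt{33} \approx 11.489$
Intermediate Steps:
$E{\left(R \right)} = 1$
$d{\left(g \right)} = 0$
$t = 132$ ($t = 1 \cdot 132 = 132$)
$\sqrt{d{\left(50 - -99 \right)} + t} = \sqrt{0 + 132} = \sqrt{132} = 2 \sqrt{33}$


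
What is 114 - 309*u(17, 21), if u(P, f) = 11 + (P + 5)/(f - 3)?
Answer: -10988/3 ≈ -3662.7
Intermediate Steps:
u(P, f) = 11 + (5 + P)/(-3 + f)
114 - 309*u(17, 21) = 114 - 309*(-28 + 17 + 11*21)/(-3 + 21) = 114 - 309*(-28 + 17 + 231)/18 = 114 - 103*220/6 = 114 - 309*110/9 = 114 - 11330/3 = -10988/3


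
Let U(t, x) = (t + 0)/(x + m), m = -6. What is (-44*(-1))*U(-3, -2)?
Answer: 33/2 ≈ 16.500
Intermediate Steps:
U(t, x) = t/(-6 + x) (U(t, x) = (t + 0)/(x - 6) = t/(-6 + x))
(-44*(-1))*U(-3, -2) = (-44*(-1))*(-3/(-6 - 2)) = 44*(-3/(-8)) = 44*(-3*(-⅛)) = 44*(3/8) = 33/2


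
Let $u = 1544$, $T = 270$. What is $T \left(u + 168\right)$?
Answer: $462240$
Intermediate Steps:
$T \left(u + 168\right) = 270 \left(1544 + 168\right) = 270 \cdot 1712 = 462240$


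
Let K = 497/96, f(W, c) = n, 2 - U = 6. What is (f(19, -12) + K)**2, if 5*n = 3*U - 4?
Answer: 900601/230400 ≈ 3.9089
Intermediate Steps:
U = -4 (U = 2 - 1*6 = 2 - 6 = -4)
n = -16/5 (n = (3*(-4) - 4)/5 = (-12 - 4)/5 = (1/5)*(-16) = -16/5 ≈ -3.2000)
f(W, c) = -16/5
K = 497/96 (K = 497*(1/96) = 497/96 ≈ 5.1771)
(f(19, -12) + K)**2 = (-16/5 + 497/96)**2 = (949/480)**2 = 900601/230400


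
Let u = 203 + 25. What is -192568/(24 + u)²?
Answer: -24071/7938 ≈ -3.0324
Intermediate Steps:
u = 228
-192568/(24 + u)² = -192568/(24 + 228)² = -192568/(252²) = -192568/63504 = -192568*1/63504 = -24071/7938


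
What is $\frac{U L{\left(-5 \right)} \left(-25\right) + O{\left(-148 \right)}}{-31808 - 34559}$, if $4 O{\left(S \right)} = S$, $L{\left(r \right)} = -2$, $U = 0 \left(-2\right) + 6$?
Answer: $- \frac{263}{66367} \approx -0.0039628$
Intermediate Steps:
$U = 6$ ($U = 0 + 6 = 6$)
$O{\left(S \right)} = \frac{S}{4}$
$\frac{U L{\left(-5 \right)} \left(-25\right) + O{\left(-148 \right)}}{-31808 - 34559} = \frac{6 \left(-2\right) \left(-25\right) + \frac{1}{4} \left(-148\right)}{-31808 - 34559} = \frac{\left(-12\right) \left(-25\right) - 37}{-66367} = \left(300 - 37\right) \left(- \frac{1}{66367}\right) = 263 \left(- \frac{1}{66367}\right) = - \frac{263}{66367}$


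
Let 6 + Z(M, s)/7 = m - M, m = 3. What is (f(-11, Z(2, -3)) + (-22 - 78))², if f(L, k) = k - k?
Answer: 10000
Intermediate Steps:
Z(M, s) = -21 - 7*M (Z(M, s) = -42 + 7*(3 - M) = -42 + (21 - 7*M) = -21 - 7*M)
f(L, k) = 0
(f(-11, Z(2, -3)) + (-22 - 78))² = (0 + (-22 - 78))² = (0 - 100)² = (-100)² = 10000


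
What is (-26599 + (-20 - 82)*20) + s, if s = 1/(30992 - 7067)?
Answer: -685188074/23925 ≈ -28639.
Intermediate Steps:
s = 1/23925 ≈ 4.1797e-5
(-26599 + (-20 - 82)*20) + s = (-26599 + (-20 - 82)*20) + 1/23925 = (-26599 - 102*20) + 1/23925 = (-26599 - 2040) + 1/23925 = -28639 + 1/23925 = -685188074/23925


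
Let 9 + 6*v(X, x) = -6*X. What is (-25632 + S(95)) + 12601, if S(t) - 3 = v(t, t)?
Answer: -26249/2 ≈ -13125.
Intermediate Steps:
v(X, x) = -3/2 - X (v(X, x) = -3/2 + (-6*X)/6 = -3/2 - X)
S(t) = 3/2 - t (S(t) = 3 + (-3/2 - t) = 3/2 - t)
(-25632 + S(95)) + 12601 = (-25632 + (3/2 - 1*95)) + 12601 = (-25632 + (3/2 - 95)) + 12601 = (-25632 - 187/2) + 12601 = -51451/2 + 12601 = -26249/2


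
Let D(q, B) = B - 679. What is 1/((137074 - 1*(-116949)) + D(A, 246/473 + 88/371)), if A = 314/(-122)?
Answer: 175483/44457698042 ≈ 3.9472e-6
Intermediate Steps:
A = -157/61 (A = 314*(-1/122) = -157/61 ≈ -2.5738)
D(q, B) = -679 + B
1/((137074 - 1*(-116949)) + D(A, 246/473 + 88/371)) = 1/((137074 - 1*(-116949)) + (-679 + (246/473 + 88/371))) = 1/((137074 + 116949) + (-679 + (246*(1/473) + 88*(1/371)))) = 1/(254023 + (-679 + (246/473 + 88/371))) = 1/(254023 + (-679 + 132890/175483)) = 1/(254023 - 119020067/175483) = 1/(44457698042/175483) = 175483/44457698042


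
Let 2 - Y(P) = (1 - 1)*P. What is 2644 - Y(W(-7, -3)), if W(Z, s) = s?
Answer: 2642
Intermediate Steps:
Y(P) = 2 (Y(P) = 2 - (1 - 1)*P = 2 - 0*P = 2 - 1*0 = 2 + 0 = 2)
2644 - Y(W(-7, -3)) = 2644 - 1*2 = 2644 - 2 = 2642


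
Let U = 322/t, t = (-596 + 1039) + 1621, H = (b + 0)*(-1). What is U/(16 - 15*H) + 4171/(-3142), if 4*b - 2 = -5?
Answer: -4985095/3850521 ≈ -1.2947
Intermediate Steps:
b = -¾ (b = ½ + (¼)*(-5) = ½ - 5/4 = -¾ ≈ -0.75000)
H = ¾ (H = (-¾ + 0)*(-1) = -¾*(-1) = ¾ ≈ 0.75000)
t = 2064 (t = 443 + 1621 = 2064)
U = 161/1032 (U = 322/2064 = 322*(1/2064) = 161/1032 ≈ 0.15601)
U/(16 - 15*H) + 4171/(-3142) = 161/(1032*(16 - 15*¾)) + 4171/(-3142) = 161/(1032*(16 - 45/4)) + 4171*(-1/3142) = 161/(1032*(19/4)) - 4171/3142 = (161/1032)*(4/19) - 4171/3142 = 161/4902 - 4171/3142 = -4985095/3850521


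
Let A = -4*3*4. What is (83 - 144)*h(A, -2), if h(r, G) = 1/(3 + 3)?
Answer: -61/6 ≈ -10.167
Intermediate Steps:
A = -48 (A = -12*4 = -48)
h(r, G) = 1/6
(83 - 144)*h(A, -2) = (83 - 144)*(1/6) = -61*1/6 = -61/6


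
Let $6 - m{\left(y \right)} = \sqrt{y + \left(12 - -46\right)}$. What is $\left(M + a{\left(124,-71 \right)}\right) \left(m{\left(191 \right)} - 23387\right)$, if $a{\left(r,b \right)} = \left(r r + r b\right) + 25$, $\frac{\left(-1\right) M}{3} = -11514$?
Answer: $-961870959 - 41139 \sqrt{249} \approx -9.6252 \cdot 10^{8}$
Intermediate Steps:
$M = 34542$ ($M = \left(-3\right) \left(-11514\right) = 34542$)
$a{\left(r,b \right)} = 25 + r^{2} + b r$ ($a{\left(r,b \right)} = \left(r^{2} + b r\right) + 25 = 25 + r^{2} + b r$)
$m{\left(y \right)} = 6 - \sqrt{58 + y}$ ($m{\left(y \right)} = 6 - \sqrt{y + \left(12 - -46\right)} = 6 - \sqrt{y + \left(12 + 46\right)} = 6 - \sqrt{y + 58} = 6 - \sqrt{58 + y}$)
$\left(M + a{\left(124,-71 \right)}\right) \left(m{\left(191 \right)} - 23387\right) = \left(34542 + \left(25 + 124^{2} - 8804\right)\right) \left(\left(6 - \sqrt{58 + 191}\right) - 23387\right) = \left(34542 + \left(25 + 15376 - 8804\right)\right) \left(\left(6 - \sqrt{249}\right) - 23387\right) = \left(34542 + 6597\right) \left(-23381 - \sqrt{249}\right) = 41139 \left(-23381 - \sqrt{249}\right) = -961870959 - 41139 \sqrt{249}$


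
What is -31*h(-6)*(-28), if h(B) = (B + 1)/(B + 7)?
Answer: -4340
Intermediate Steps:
h(B) = (1 + B)/(7 + B)
-31*h(-6)*(-28) = -31*(1 - 6)/(7 - 6)*(-28) = -31*(-5)/1*(-28) = -31*(-5)*(-28) = 155*(-28) = -4340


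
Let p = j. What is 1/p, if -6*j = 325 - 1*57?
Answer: -3/134 ≈ -0.022388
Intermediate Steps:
j = -134/3 (j = -(325 - 1*57)/6 = -(325 - 57)/6 = -⅙*268 = -134/3 ≈ -44.667)
p = -134/3 ≈ -44.667
1/p = 1/(-134/3) = -3/134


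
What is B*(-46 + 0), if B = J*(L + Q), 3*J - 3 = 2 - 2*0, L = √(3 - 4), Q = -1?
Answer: 230/3 - 230*I/3 ≈ 76.667 - 76.667*I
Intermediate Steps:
L = I (L = √(-1) = I ≈ 1.0*I)
J = 5/3 (J = 1 + (2 - 2*0)/3 = 1 + (2 + 0)/3 = 1 + (⅓)*2 = 1 + ⅔ = 5/3 ≈ 1.6667)
B = -5/3 + 5*I/3 (B = 5*(I - 1)/3 = 5*(-1 + I)/3 = -5/3 + 5*I/3 ≈ -1.6667 + 1.6667*I)
B*(-46 + 0) = (-5/3 + 5*I/3)*(-46 + 0) = (-5/3 + 5*I/3)*(-46) = 230/3 - 230*I/3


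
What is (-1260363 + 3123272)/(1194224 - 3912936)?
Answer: -1862909/2718712 ≈ -0.68522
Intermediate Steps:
(-1260363 + 3123272)/(1194224 - 3912936) = 1862909/(-2718712) = 1862909*(-1/2718712) = -1862909/2718712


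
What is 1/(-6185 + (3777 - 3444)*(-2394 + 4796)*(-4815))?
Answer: -1/3821574015 ≈ -2.6167e-10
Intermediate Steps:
1/(-6185 + (3777 - 3444)*(-2394 + 4796)*(-4815)) = -1/4815/(-6185 + 333*2402) = -1/4815/(-6185 + 799866) = -1/4815/793681 = (1/793681)*(-1/4815) = -1/3821574015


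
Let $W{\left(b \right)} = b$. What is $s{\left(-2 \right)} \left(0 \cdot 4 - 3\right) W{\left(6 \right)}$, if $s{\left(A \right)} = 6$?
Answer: $-108$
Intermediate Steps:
$s{\left(-2 \right)} \left(0 \cdot 4 - 3\right) W{\left(6 \right)} = 6 \left(0 \cdot 4 - 3\right) 6 = 6 \left(0 - 3\right) 6 = 6 \left(-3\right) 6 = \left(-18\right) 6 = -108$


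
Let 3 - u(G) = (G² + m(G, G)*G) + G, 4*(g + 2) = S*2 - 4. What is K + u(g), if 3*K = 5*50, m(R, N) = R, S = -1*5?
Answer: 94/3 ≈ 31.333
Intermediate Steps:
S = -5
g = -11/2 (g = -2 + (-5*2 - 4)/4 = -2 + (-10 - 4)/4 = -2 + (¼)*(-14) = -2 - 7/2 = -11/2 ≈ -5.5000)
K = 250/3 (K = (5*50)/3 = (⅓)*250 = 250/3 ≈ 83.333)
u(G) = 3 - G - 2*G² (u(G) = 3 - ((G² + G*G) + G) = 3 - ((G² + G²) + G) = 3 - (2*G² + G) = 3 - (G + 2*G²) = 3 + (-G - 2*G²) = 3 - G - 2*G²)
K + u(g) = 250/3 + (3 - 1*(-11/2) - 2*(-11/2)²) = 250/3 + (3 + 11/2 - 2*121/4) = 250/3 + (3 + 11/2 - 121/2) = 250/3 - 52 = 94/3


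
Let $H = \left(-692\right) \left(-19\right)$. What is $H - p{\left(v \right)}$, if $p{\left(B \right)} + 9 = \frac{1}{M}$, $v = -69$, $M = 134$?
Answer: $\frac{1763037}{134} \approx 13157.0$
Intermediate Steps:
$H = 13148$
$p{\left(B \right)} = - \frac{1205}{134}$ ($p{\left(B \right)} = -9 + \frac{1}{134} = - \frac{1205}{134}$)
$H - p{\left(v \right)} = 13148 - - \frac{1205}{134} = 13148 + \frac{1205}{134} = \frac{1763037}{134}$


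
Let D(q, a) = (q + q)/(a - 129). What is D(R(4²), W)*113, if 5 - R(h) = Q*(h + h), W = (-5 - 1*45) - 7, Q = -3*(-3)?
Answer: 31979/93 ≈ 343.86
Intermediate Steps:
Q = 9
W = -57 (W = (-5 - 45) - 7 = -50 - 7 = -57)
R(h) = 5 - 18*h (R(h) = 5 - 9*(h + h) = 5 - 9*2*h = 5 - 18*h)
D(q, a) = 2*q/(-129 + a) (D(q, a) = (2*q)/(-129 + a) = 2*q/(-129 + a))
D(R(4²), W)*113 = (2*(5 - 18*4²)/(-129 - 57))*113 = (2*(5 - 18*16)/(-186))*113 = (2*(5 - 288)*(-1/186))*113 = (2*(-283)*(-1/186))*113 = (283/93)*113 = 31979/93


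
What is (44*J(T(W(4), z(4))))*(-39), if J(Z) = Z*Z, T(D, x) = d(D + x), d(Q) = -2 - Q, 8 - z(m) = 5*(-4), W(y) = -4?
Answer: -1160016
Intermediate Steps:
z(m) = 28 (z(m) = 8 - 5*(-4) = 8 - 1*(-20) = 8 + 20 = 28)
T(D, x) = -2 - D - x (T(D, x) = -2 - (D + x) = -2 + (-D - x) = -2 - D - x)
J(Z) = Z²
(44*J(T(W(4), z(4))))*(-39) = (44*(-2 - 1*(-4) - 1*28)²)*(-39) = (44*(-2 + 4 - 28)²)*(-39) = (44*(-26)²)*(-39) = (44*676)*(-39) = 29744*(-39) = -1160016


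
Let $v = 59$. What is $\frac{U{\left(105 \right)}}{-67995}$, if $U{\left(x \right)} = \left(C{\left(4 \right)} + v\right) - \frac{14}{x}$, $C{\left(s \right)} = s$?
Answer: $- \frac{943}{1019925} \approx -0.00092458$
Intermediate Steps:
$U{\left(x \right)} = 63 - \frac{14}{x}$ ($U{\left(x \right)} = \left(4 + 59\right) - \frac{14}{x} = 63 - \frac{14}{x}$)
$\frac{U{\left(105 \right)}}{-67995} = \frac{63 - \frac{14}{105}}{-67995} = \left(63 - \frac{2}{15}\right) \left(- \frac{1}{67995}\right) = \frac{943}{15} \left(- \frac{1}{67995}\right) = - \frac{943}{1019925}$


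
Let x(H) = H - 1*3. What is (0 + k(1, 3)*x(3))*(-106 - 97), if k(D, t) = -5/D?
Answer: 0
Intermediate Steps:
x(H) = -3 + H (x(H) = H - 3 = -3 + H)
(0 + k(1, 3)*x(3))*(-106 - 97) = (0 + (-5/1)*(-3 + 3))*(-106 - 97) = (0 - 5*1*0)*(-203) = (0 - 5*0)*(-203) = (0 + 0)*(-203) = 0*(-203) = 0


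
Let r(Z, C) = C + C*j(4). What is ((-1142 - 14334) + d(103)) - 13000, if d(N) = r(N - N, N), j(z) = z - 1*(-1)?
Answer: -27858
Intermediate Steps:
j(z) = 1 + z (j(z) = z + 1 = 1 + z)
r(Z, C) = 6*C (r(Z, C) = C + C*(1 + 4) = C + C*5 = C + 5*C = 6*C)
d(N) = 6*N
((-1142 - 14334) + d(103)) - 13000 = ((-1142 - 14334) + 6*103) - 13000 = (-15476 + 618) - 13000 = -14858 - 13000 = -27858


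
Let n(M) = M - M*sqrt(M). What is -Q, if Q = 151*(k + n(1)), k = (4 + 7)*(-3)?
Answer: 4983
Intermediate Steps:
k = -33 (k = 11*(-3) = -33)
n(M) = M - M**(3/2)
Q = -4983 (Q = 151*(-33 + (1 - 1**(3/2))) = 151*(-33 + (1 - 1*1)) = 151*(-33 + (1 - 1)) = 151*(-33 + 0) = 151*(-33) = -4983)
-Q = -1*(-4983) = 4983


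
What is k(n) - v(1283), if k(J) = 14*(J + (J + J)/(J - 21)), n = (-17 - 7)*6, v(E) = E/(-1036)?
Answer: -113408731/56980 ≈ -1990.3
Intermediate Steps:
v(E) = -E/1036 (v(E) = E*(-1/1036) = -E/1036)
n = -144 (n = -24*6 = -144)
k(J) = 14*J + 28*J/(-21 + J) (k(J) = 14*(J + (2*J)/(-21 + J)) = 14*(J + 2*J/(-21 + J)) = 14*J + 28*J/(-21 + J))
k(n) - v(1283) = 14*(-144)*(-19 - 144)/(-21 - 144) - (-1)*1283/1036 = 14*(-144)*(-163)/(-165) - 1*(-1283/1036) = 14*(-144)*(-1/165)*(-163) + 1283/1036 = -109536/55 + 1283/1036 = -113408731/56980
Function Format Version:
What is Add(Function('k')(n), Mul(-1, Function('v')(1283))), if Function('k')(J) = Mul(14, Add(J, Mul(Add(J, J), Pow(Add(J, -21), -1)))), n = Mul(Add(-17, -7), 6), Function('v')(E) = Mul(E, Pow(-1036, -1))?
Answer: Rational(-113408731, 56980) ≈ -1990.3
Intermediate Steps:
Function('v')(E) = Mul(Rational(-1, 1036), E) (Function('v')(E) = Mul(E, Rational(-1, 1036)) = Mul(Rational(-1, 1036), E))
n = -144 (n = Mul(-24, 6) = -144)
Function('k')(J) = Add(Mul(14, J), Mul(28, J, Pow(Add(-21, J), -1))) (Function('k')(J) = Mul(14, Add(J, Mul(Mul(2, J), Pow(Add(-21, J), -1)))) = Mul(14, Add(J, Mul(2, J, Pow(Add(-21, J), -1)))) = Add(Mul(14, J), Mul(28, J, Pow(Add(-21, J), -1))))
Add(Function('k')(n), Mul(-1, Function('v')(1283))) = Add(Mul(14, -144, Pow(Add(-21, -144), -1), Add(-19, -144)), Mul(-1, Mul(Rational(-1, 1036), 1283))) = Add(Mul(14, -144, Pow(-165, -1), -163), Mul(-1, Rational(-1283, 1036))) = Add(Mul(14, -144, Rational(-1, 165), -163), Rational(1283, 1036)) = Add(Rational(-109536, 55), Rational(1283, 1036)) = Rational(-113408731, 56980)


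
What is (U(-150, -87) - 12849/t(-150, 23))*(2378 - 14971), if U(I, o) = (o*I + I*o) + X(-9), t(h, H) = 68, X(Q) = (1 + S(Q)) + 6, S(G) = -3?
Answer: -22191674239/68 ≈ -3.2635e+8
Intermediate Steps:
X(Q) = 4 (X(Q) = (1 - 3) + 6 = -2 + 6 = 4)
U(I, o) = 4 + 2*I*o (U(I, o) = (o*I + I*o) + 4 = (I*o + I*o) + 4 = 2*I*o + 4 = 4 + 2*I*o)
(U(-150, -87) - 12849/t(-150, 23))*(2378 - 14971) = ((4 + 2*(-150)*(-87)) - 12849/68)*(2378 - 14971) = ((4 + 26100) - 12849*1/68)*(-12593) = (26104 - 12849/68)*(-12593) = (1762223/68)*(-12593) = -22191674239/68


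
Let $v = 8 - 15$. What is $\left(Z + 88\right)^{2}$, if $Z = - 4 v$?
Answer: $13456$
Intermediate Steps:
$v = -7$
$Z = 28$ ($Z = \left(-4\right) \left(-7\right) = 28$)
$\left(Z + 88\right)^{2} = \left(28 + 88\right)^{2} = 116^{2} = 13456$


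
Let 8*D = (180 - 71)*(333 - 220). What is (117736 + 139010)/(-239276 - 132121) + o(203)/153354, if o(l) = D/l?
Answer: -21312406621189/30831756677904 ≈ -0.69125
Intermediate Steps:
D = 12317/8 (D = ((180 - 71)*(333 - 220))/8 = (109*113)/8 = (⅛)*12317 = 12317/8 ≈ 1539.6)
o(l) = 12317/(8*l)
(117736 + 139010)/(-239276 - 132121) + o(203)/153354 = (117736 + 139010)/(-239276 - 132121) + ((12317/8)/203)/153354 = 256746/(-371397) + ((12317/8)*(1/203))*(1/153354) = 256746*(-1/371397) + (12317/1624)*(1/153354) = -85582/123799 + 12317/249046896 = -21312406621189/30831756677904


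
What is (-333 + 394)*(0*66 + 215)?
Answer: 13115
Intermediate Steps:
(-333 + 394)*(0*66 + 215) = 61*(0 + 215) = 61*215 = 13115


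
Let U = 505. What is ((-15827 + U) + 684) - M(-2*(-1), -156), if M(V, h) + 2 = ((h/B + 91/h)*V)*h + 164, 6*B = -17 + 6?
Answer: 127230/11 ≈ 11566.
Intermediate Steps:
B = -11/6 (B = (-17 + 6)/6 = (⅙)*(-11) = -11/6 ≈ -1.8333)
M(V, h) = 162 + V*h*(91/h - 6*h/11) (M(V, h) = -2 + (((h/(-11/6) + 91/h)*V)*h + 164) = -2 + (((h*(-6/11) + 91/h)*V)*h + 164) = -2 + (((-6*h/11 + 91/h)*V)*h + 164) = -2 + (((91/h - 6*h/11)*V)*h + 164) = -2 + ((V*(91/h - 6*h/11))*h + 164) = -2 + (V*h*(91/h - 6*h/11) + 164) = -2 + (164 + V*h*(91/h - 6*h/11)) = 162 + V*h*(91/h - 6*h/11))
((-15827 + U) + 684) - M(-2*(-1), -156) = ((-15827 + 505) + 684) - (162 + 91*(-2*(-1)) - 6/11*(-2*(-1))*(-156)²) = (-15322 + 684) - (162 + 91*2 - 6/11*2*24336) = -14638 - (162 + 182 - 292032/11) = -14638 - 1*(-288248/11) = -14638 + 288248/11 = 127230/11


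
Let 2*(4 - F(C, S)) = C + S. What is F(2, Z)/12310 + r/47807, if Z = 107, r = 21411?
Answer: 522310313/1177008340 ≈ 0.44376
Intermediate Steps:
F(C, S) = 4 - C/2 - S/2 (F(C, S) = 4 - (C + S)/2 = 4 + (-C/2 - S/2) = 4 - C/2 - S/2)
F(2, Z)/12310 + r/47807 = (4 - 1/2*2 - 1/2*107)/12310 + 21411/47807 = (4 - 1 - 107/2)*(1/12310) + 21411*(1/47807) = -101/2*1/12310 + 21411/47807 = -101/24620 + 21411/47807 = 522310313/1177008340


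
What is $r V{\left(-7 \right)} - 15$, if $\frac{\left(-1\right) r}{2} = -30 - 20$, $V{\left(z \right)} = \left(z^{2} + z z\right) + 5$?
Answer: $10285$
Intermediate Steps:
$V{\left(z \right)} = 5 + 2 z^{2}$ ($V{\left(z \right)} = \left(z^{2} + z^{2}\right) + 5 = 2 z^{2} + 5 = 5 + 2 z^{2}$)
$r = 100$ ($r = - 2 \left(-30 - 20\right) = \left(-2\right) \left(-50\right) = 100$)
$r V{\left(-7 \right)} - 15 = 100 \left(5 + 2 \left(-7\right)^{2}\right) - 15 = 100 \left(5 + 2 \cdot 49\right) - 15 = 100 \left(5 + 98\right) - 15 = 100 \cdot 103 - 15 = 10300 - 15 = 10285$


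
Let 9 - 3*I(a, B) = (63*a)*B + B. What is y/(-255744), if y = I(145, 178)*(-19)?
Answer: -30897781/767232 ≈ -40.272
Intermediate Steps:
I(a, B) = 3 - B/3 - 21*B*a (I(a, B) = 3 - ((63*a)*B + B)/3 = 3 - (63*B*a + B)/3 = 3 - (B + 63*B*a)/3 = 3 + (-B/3 - 21*B*a) = 3 - B/3 - 21*B*a)
y = 30897781/3 (y = (3 - 1/3*178 - 21*178*145)*(-19) = (3 - 178/3 - 542010)*(-19) = -1626199/3*(-19) = 30897781/3 ≈ 1.0299e+7)
y/(-255744) = (30897781/3)/(-255744) = (30897781/3)*(-1/255744) = -30897781/767232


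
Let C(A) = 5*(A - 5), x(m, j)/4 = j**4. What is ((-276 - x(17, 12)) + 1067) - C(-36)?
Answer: -81948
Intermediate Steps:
x(m, j) = 4*j**4
C(A) = -25 + 5*A (C(A) = 5*(-5 + A) = -25 + 5*A)
((-276 - x(17, 12)) + 1067) - C(-36) = ((-276 - 4*12**4) + 1067) - (-25 + 5*(-36)) = ((-276 - 4*20736) + 1067) - (-25 - 180) = ((-276 - 1*82944) + 1067) - 1*(-205) = ((-276 - 82944) + 1067) + 205 = (-83220 + 1067) + 205 = -82153 + 205 = -81948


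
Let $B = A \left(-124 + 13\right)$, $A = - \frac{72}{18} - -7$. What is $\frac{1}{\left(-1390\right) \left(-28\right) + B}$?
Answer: $\frac{1}{38587} \approx 2.5915 \cdot 10^{-5}$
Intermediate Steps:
$A = 3$ ($A = \left(-72\right) \frac{1}{18} + 7 = -4 + 7 = 3$)
$B = -333$ ($B = 3 \left(-124 + 13\right) = 3 \left(-111\right) = -333$)
$\frac{1}{\left(-1390\right) \left(-28\right) + B} = \frac{1}{\left(-1390\right) \left(-28\right) - 333} = \frac{1}{38920 - 333} = \frac{1}{38587}$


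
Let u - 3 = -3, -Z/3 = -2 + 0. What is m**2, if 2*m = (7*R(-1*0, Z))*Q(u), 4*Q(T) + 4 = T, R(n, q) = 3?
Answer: 441/4 ≈ 110.25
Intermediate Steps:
Z = 6 (Z = -3*(-2 + 0) = -3*(-2) = 6)
u = 0 (u = 3 - 3 = 0)
Q(T) = -1 + T/4
m = -21/2 (m = ((7*3)*(-1 + (1/4)*0))/2 = (21*(-1 + 0))/2 = (21*(-1))/2 = (1/2)*(-21) = -21/2 ≈ -10.500)
m**2 = (-21/2)**2 = 441/4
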